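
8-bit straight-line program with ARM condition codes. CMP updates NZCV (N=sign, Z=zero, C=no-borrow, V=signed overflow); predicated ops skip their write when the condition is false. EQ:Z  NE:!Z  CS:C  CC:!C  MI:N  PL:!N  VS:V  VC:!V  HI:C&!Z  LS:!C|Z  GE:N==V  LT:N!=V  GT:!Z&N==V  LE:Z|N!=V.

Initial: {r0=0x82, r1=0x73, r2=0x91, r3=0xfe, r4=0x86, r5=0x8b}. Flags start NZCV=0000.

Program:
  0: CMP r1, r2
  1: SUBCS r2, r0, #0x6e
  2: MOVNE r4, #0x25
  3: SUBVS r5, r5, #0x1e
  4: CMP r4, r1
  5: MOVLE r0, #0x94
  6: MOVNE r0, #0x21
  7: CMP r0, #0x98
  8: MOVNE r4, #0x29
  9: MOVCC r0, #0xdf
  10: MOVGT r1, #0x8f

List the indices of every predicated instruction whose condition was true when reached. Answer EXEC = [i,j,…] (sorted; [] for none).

[0] flags=1001 → (cmp)
[1] flags=1001 CS?F → skip
[2] flags=1001 NE?T → r4=0x25
[3] flags=1001 VS?T → r5=0x6d
[4] flags=1000 → (cmp)
[5] flags=1000 LE?T → r0=0x94
[6] flags=1000 NE?T → r0=0x21
[7] flags=1001 → (cmp)
[8] flags=1001 NE?T → r4=0x29
[9] flags=1001 CC?T → r0=0xdf
[10] flags=1001 GT?T → r1=0x8f

EXEC = [2,3,5,6,8,9,10]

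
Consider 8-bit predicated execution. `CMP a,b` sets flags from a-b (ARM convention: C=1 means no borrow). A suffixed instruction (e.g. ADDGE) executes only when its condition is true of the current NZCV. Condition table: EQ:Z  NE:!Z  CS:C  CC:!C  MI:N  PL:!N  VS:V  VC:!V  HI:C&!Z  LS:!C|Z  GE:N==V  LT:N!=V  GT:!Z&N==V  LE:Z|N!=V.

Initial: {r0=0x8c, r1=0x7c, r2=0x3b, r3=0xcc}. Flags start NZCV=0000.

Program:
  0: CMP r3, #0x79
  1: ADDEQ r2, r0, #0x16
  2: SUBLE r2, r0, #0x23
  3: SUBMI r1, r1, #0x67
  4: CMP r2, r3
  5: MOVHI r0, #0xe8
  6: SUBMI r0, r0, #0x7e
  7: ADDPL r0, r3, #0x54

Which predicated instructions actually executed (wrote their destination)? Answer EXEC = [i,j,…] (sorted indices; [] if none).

EXEC = [2,6]

0: ✓ CMP  NZCV=0011
1: · ADDEQ
2: ✓ SUBLE  r2←0x69
3: · SUBMI
4: ✓ CMP  NZCV=1001
5: · MOVHI
6: ✓ SUBMI  r0←0x0e
7: · ADDPL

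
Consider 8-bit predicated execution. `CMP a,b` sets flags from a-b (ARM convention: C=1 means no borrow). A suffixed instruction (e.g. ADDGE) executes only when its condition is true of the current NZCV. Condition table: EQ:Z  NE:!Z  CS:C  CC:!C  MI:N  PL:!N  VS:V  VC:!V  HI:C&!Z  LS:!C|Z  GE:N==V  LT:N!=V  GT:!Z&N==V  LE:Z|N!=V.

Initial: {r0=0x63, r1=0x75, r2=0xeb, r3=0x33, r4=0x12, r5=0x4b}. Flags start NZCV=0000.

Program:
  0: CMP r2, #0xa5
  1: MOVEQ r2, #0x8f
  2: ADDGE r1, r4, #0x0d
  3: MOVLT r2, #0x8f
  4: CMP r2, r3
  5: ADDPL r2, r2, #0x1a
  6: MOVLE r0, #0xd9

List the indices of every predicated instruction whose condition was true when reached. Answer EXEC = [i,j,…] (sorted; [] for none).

EXEC = [2,6]

0: ✓ CMP  NZCV=0010
1: · MOVEQ
2: ✓ ADDGE  r1←0x1f
3: · MOVLT
4: ✓ CMP  NZCV=1010
5: · ADDPL
6: ✓ MOVLE  r0←0xd9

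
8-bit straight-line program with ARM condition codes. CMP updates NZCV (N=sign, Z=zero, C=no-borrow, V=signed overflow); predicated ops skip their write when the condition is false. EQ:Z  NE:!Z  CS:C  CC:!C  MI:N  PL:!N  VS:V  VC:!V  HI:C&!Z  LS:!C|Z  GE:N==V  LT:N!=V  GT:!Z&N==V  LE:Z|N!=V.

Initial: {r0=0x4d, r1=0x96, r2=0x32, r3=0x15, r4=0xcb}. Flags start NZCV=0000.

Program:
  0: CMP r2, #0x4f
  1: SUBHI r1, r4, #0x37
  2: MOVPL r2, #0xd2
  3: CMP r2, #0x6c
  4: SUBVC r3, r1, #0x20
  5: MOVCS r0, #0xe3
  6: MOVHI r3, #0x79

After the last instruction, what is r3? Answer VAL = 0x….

0: ✓ CMP  NZCV=1000
1: · SUBHI
2: · MOVPL
3: ✓ CMP  NZCV=1000
4: ✓ SUBVC  r3←0x76
5: · MOVCS
6: · MOVHI

VAL = 0x76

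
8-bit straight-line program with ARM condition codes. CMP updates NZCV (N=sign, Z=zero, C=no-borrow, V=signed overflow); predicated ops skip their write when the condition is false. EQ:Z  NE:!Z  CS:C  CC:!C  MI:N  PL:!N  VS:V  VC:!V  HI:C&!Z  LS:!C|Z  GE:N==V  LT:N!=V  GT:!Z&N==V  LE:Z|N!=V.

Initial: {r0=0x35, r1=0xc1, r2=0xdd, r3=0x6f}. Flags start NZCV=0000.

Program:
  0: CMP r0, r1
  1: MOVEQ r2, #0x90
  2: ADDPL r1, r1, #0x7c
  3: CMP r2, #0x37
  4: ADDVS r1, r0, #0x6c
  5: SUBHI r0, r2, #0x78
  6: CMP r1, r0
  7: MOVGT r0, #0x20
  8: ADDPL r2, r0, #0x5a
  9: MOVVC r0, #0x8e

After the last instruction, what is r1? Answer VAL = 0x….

VAL = 0x3d

[0] flags=0000 → (cmp)
[1] flags=0000 EQ?F → skip
[2] flags=0000 PL?T → r1=0x3d
[3] flags=1010 → (cmp)
[4] flags=1010 VS?F → skip
[5] flags=1010 HI?T → r0=0x65
[6] flags=1000 → (cmp)
[7] flags=1000 GT?F → skip
[8] flags=1000 PL?F → skip
[9] flags=1000 VC?T → r0=0x8e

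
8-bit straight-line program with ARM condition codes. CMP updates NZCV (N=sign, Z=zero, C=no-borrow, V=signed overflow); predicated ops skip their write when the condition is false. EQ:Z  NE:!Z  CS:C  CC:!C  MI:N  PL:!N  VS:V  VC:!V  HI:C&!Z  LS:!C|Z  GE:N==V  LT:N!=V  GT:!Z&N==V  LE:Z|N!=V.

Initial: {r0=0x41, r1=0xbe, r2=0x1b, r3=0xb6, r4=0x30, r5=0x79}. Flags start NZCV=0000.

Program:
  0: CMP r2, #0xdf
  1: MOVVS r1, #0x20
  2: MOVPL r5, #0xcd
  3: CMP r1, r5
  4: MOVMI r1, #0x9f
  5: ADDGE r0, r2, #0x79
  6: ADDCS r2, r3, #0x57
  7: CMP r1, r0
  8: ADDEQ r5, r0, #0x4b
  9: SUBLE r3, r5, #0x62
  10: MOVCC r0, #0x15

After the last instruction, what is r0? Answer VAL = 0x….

VAL = 0x41

[0] flags=0000 → (cmp)
[1] flags=0000 VS?F → skip
[2] flags=0000 PL?T → r5=0xcd
[3] flags=1000 → (cmp)
[4] flags=1000 MI?T → r1=0x9f
[5] flags=1000 GE?F → skip
[6] flags=1000 CS?F → skip
[7] flags=0011 → (cmp)
[8] flags=0011 EQ?F → skip
[9] flags=0011 LE?T → r3=0x6b
[10] flags=0011 CC?F → skip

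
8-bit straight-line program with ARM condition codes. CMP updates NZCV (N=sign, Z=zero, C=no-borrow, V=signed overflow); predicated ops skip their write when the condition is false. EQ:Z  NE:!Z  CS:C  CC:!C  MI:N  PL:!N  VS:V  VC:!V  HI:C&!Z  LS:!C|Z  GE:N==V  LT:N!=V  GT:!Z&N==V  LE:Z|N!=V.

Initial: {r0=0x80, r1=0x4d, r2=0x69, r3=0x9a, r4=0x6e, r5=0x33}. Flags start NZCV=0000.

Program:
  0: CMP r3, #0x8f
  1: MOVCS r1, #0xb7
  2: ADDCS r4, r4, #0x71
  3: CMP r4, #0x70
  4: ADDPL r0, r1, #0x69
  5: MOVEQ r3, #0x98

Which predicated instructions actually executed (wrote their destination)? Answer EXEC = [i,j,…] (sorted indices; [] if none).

[0] flags=0010 → (cmp)
[1] flags=0010 CS?T → r1=0xb7
[2] flags=0010 CS?T → r4=0xdf
[3] flags=0011 → (cmp)
[4] flags=0011 PL?T → r0=0x20
[5] flags=0011 EQ?F → skip

EXEC = [1,2,4]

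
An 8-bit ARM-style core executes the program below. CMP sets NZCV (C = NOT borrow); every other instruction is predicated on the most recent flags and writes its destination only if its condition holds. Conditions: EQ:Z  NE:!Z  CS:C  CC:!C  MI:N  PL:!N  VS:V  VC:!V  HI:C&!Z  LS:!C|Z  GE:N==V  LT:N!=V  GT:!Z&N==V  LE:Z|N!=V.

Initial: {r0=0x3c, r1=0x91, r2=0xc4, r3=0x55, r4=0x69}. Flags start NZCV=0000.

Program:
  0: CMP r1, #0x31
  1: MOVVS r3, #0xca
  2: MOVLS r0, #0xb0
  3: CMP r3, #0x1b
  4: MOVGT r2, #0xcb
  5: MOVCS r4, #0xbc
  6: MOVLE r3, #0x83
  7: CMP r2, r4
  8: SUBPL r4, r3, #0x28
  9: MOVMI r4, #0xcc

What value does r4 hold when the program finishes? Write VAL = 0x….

VAL = 0x5b

[0] flags=0011 → (cmp)
[1] flags=0011 VS?T → r3=0xca
[2] flags=0011 LS?F → skip
[3] flags=1010 → (cmp)
[4] flags=1010 GT?F → skip
[5] flags=1010 CS?T → r4=0xbc
[6] flags=1010 LE?T → r3=0x83
[7] flags=0010 → (cmp)
[8] flags=0010 PL?T → r4=0x5b
[9] flags=0010 MI?F → skip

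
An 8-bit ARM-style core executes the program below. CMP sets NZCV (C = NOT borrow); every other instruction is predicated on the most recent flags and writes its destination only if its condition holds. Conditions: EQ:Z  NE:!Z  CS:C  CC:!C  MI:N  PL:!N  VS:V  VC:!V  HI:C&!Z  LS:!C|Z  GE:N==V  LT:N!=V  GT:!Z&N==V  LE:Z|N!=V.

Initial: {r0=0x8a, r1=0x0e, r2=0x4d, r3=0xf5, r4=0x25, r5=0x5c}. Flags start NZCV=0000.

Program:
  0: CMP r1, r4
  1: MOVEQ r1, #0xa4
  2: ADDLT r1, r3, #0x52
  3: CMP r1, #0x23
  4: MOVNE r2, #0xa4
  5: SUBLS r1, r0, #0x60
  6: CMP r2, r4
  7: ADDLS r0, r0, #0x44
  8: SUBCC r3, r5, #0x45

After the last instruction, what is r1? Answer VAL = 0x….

VAL = 0x47

[0] flags=1000 → (cmp)
[1] flags=1000 EQ?F → skip
[2] flags=1000 LT?T → r1=0x47
[3] flags=0010 → (cmp)
[4] flags=0010 NE?T → r2=0xa4
[5] flags=0010 LS?F → skip
[6] flags=0011 → (cmp)
[7] flags=0011 LS?F → skip
[8] flags=0011 CC?F → skip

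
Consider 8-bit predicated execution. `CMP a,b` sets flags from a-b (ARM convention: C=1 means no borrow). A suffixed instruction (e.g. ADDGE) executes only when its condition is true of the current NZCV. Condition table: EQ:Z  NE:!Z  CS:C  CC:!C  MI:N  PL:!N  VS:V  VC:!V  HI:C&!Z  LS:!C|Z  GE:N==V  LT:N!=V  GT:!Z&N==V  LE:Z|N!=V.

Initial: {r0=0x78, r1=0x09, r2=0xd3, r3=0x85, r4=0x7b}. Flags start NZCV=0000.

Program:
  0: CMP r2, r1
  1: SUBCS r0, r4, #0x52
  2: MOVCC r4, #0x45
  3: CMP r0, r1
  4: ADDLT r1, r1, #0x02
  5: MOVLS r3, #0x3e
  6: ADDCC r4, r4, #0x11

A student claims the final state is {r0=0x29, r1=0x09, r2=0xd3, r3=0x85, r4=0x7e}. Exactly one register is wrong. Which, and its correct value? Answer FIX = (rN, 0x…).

FIX = (r4, 0x7b)

0: ✓ CMP  NZCV=1010
1: ✓ SUBCS  r0←0x29
2: · MOVCC
3: ✓ CMP  NZCV=0010
4: · ADDLT
5: · MOVLS
6: · ADDCC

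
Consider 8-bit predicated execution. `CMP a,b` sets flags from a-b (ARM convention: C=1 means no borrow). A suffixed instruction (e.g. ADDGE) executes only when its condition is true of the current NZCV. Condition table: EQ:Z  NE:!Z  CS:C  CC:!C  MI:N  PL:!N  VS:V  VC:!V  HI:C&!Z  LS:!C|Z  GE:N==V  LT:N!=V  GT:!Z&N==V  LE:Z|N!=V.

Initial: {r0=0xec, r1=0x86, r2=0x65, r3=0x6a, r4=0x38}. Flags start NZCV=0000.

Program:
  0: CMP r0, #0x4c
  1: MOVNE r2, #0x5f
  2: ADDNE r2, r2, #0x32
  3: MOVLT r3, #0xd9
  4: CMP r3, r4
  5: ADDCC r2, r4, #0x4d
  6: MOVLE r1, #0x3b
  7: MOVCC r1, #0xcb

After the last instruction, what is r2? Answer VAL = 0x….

VAL = 0x91

[0] flags=1010 → (cmp)
[1] flags=1010 NE?T → r2=0x5f
[2] flags=1010 NE?T → r2=0x91
[3] flags=1010 LT?T → r3=0xd9
[4] flags=1010 → (cmp)
[5] flags=1010 CC?F → skip
[6] flags=1010 LE?T → r1=0x3b
[7] flags=1010 CC?F → skip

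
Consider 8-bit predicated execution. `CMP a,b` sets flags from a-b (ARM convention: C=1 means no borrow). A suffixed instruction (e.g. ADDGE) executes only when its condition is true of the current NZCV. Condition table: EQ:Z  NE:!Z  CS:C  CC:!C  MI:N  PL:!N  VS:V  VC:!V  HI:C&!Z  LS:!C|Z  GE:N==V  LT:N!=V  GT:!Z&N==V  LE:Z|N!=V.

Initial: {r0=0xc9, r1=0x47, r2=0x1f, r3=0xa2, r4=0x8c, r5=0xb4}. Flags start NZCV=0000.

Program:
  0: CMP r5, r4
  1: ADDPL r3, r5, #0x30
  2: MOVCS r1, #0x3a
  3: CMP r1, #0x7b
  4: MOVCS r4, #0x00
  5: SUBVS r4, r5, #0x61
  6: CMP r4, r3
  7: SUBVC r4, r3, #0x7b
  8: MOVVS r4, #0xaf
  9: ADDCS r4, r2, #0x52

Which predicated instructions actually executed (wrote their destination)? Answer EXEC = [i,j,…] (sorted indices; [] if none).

[0] flags=0010 → (cmp)
[1] flags=0010 PL?T → r3=0xe4
[2] flags=0010 CS?T → r1=0x3a
[3] flags=1000 → (cmp)
[4] flags=1000 CS?F → skip
[5] flags=1000 VS?F → skip
[6] flags=1000 → (cmp)
[7] flags=1000 VC?T → r4=0x69
[8] flags=1000 VS?F → skip
[9] flags=1000 CS?F → skip

EXEC = [1,2,7]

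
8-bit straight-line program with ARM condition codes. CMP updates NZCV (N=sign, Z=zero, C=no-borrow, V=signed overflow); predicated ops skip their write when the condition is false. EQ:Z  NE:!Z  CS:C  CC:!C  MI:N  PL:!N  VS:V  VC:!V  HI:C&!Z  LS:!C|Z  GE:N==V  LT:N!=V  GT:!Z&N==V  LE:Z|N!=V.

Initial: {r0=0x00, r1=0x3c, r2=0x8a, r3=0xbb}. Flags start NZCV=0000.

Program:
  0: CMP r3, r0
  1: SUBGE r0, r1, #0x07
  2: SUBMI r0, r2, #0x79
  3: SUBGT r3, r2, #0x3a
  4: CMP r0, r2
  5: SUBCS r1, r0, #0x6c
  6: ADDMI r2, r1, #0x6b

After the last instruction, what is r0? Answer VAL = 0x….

VAL = 0x11

0: ✓ CMP  NZCV=1010
1: · SUBGE
2: ✓ SUBMI  r0←0x11
3: · SUBGT
4: ✓ CMP  NZCV=1001
5: · SUBCS
6: ✓ ADDMI  r2←0xa7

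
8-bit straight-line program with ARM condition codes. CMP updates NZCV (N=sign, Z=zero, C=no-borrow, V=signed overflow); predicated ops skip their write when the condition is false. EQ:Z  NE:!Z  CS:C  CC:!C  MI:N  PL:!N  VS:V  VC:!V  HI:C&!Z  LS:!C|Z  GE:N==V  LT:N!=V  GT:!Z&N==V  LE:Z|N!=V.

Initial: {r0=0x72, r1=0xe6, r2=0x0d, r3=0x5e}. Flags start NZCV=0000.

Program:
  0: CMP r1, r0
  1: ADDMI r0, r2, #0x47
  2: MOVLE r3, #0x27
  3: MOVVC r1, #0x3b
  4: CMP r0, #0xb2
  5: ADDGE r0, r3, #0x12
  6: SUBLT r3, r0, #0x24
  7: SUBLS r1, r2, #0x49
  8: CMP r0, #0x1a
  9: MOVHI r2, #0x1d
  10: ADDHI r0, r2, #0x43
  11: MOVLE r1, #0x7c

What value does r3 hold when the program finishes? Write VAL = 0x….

VAL = 0x27

[0] flags=0011 → (cmp)
[1] flags=0011 MI?F → skip
[2] flags=0011 LE?T → r3=0x27
[3] flags=0011 VC?F → skip
[4] flags=1001 → (cmp)
[5] flags=1001 GE?T → r0=0x39
[6] flags=1001 LT?F → skip
[7] flags=1001 LS?T → r1=0xc4
[8] flags=0010 → (cmp)
[9] flags=0010 HI?T → r2=0x1d
[10] flags=0010 HI?T → r0=0x60
[11] flags=0010 LE?F → skip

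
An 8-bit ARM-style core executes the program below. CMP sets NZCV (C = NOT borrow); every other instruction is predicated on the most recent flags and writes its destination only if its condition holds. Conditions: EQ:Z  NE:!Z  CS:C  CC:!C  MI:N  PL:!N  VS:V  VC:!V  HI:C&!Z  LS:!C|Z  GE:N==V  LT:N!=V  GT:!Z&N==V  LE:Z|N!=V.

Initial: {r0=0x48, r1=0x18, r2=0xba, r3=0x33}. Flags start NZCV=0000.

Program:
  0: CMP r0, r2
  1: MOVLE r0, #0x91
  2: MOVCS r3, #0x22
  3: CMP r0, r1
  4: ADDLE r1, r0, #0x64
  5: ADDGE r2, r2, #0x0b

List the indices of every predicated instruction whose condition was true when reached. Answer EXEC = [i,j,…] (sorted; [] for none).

[0] flags=1001 → (cmp)
[1] flags=1001 LE?F → skip
[2] flags=1001 CS?F → skip
[3] flags=0010 → (cmp)
[4] flags=0010 LE?F → skip
[5] flags=0010 GE?T → r2=0xc5

EXEC = [5]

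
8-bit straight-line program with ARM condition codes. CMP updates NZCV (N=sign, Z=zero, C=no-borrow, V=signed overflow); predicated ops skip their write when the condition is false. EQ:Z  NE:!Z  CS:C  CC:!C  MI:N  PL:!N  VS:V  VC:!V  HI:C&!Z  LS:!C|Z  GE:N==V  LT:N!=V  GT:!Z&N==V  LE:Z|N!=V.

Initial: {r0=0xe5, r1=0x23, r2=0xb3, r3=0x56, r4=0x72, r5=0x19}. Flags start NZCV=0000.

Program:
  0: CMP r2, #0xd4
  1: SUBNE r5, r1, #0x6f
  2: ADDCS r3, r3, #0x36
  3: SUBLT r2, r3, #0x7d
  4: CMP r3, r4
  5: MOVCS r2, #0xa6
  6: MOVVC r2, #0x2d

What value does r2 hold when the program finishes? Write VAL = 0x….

[0] flags=1000 → (cmp)
[1] flags=1000 NE?T → r5=0xb4
[2] flags=1000 CS?F → skip
[3] flags=1000 LT?T → r2=0xd9
[4] flags=1000 → (cmp)
[5] flags=1000 CS?F → skip
[6] flags=1000 VC?T → r2=0x2d

VAL = 0x2d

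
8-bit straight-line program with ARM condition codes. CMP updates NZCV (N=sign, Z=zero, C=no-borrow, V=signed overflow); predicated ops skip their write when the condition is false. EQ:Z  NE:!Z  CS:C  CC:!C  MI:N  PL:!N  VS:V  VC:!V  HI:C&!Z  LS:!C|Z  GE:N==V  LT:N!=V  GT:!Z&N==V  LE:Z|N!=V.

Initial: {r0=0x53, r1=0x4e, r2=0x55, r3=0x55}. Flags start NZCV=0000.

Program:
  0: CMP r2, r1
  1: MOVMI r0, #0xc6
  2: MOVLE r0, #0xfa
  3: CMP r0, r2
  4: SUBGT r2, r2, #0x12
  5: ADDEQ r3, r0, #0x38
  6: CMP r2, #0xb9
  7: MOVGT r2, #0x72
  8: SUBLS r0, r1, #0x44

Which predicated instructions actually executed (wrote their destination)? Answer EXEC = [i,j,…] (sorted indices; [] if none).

[0] flags=0010 → (cmp)
[1] flags=0010 MI?F → skip
[2] flags=0010 LE?F → skip
[3] flags=1000 → (cmp)
[4] flags=1000 GT?F → skip
[5] flags=1000 EQ?F → skip
[6] flags=1001 → (cmp)
[7] flags=1001 GT?T → r2=0x72
[8] flags=1001 LS?T → r0=0x0a

EXEC = [7,8]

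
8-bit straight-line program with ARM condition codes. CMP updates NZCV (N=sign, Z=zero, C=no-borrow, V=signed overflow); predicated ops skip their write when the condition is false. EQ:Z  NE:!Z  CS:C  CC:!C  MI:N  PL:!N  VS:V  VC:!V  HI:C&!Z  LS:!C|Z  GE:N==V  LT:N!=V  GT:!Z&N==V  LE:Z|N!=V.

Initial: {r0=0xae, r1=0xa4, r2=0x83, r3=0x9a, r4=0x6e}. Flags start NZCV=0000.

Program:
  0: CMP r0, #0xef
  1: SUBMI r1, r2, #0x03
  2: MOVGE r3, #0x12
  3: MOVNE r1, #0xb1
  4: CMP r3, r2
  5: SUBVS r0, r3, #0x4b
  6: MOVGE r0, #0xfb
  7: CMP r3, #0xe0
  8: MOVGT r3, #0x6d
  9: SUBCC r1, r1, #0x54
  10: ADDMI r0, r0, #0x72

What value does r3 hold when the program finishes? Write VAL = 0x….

VAL = 0x9a

0: ✓ CMP  NZCV=1000
1: ✓ SUBMI  r1←0x80
2: · MOVGE
3: ✓ MOVNE  r1←0xb1
4: ✓ CMP  NZCV=0010
5: · SUBVS
6: ✓ MOVGE  r0←0xfb
7: ✓ CMP  NZCV=1000
8: · MOVGT
9: ✓ SUBCC  r1←0x5d
10: ✓ ADDMI  r0←0x6d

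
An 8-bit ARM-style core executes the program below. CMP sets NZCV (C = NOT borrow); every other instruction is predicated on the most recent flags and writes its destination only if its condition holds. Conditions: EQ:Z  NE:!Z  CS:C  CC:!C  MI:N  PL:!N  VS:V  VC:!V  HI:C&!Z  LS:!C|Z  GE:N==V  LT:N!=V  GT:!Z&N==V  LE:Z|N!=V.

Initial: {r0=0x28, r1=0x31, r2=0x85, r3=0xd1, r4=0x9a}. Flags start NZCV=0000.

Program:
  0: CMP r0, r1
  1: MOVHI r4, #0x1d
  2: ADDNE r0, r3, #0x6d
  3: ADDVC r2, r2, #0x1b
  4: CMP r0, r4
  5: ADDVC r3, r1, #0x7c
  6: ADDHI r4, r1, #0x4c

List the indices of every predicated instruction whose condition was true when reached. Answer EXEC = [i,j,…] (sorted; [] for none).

EXEC = [2,3]

0: ✓ CMP  NZCV=1000
1: · MOVHI
2: ✓ ADDNE  r0←0x3e
3: ✓ ADDVC  r2←0xa0
4: ✓ CMP  NZCV=1001
5: · ADDVC
6: · ADDHI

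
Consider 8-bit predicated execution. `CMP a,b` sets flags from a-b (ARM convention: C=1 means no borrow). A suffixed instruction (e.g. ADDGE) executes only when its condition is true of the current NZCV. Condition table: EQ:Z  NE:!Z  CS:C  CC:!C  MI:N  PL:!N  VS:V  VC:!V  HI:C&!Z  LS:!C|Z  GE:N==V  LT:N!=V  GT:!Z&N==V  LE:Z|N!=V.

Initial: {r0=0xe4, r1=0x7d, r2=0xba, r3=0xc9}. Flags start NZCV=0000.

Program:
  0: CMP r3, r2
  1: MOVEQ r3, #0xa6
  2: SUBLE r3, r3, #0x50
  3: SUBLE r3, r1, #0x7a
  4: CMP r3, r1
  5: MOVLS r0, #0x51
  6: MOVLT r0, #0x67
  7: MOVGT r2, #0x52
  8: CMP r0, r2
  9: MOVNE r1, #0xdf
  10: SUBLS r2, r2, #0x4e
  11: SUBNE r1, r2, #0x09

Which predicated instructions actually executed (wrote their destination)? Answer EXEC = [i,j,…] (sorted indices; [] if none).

EXEC = [6,9,10,11]

[0] flags=0010 → (cmp)
[1] flags=0010 EQ?F → skip
[2] flags=0010 LE?F → skip
[3] flags=0010 LE?F → skip
[4] flags=0011 → (cmp)
[5] flags=0011 LS?F → skip
[6] flags=0011 LT?T → r0=0x67
[7] flags=0011 GT?F → skip
[8] flags=1001 → (cmp)
[9] flags=1001 NE?T → r1=0xdf
[10] flags=1001 LS?T → r2=0x6c
[11] flags=1001 NE?T → r1=0x63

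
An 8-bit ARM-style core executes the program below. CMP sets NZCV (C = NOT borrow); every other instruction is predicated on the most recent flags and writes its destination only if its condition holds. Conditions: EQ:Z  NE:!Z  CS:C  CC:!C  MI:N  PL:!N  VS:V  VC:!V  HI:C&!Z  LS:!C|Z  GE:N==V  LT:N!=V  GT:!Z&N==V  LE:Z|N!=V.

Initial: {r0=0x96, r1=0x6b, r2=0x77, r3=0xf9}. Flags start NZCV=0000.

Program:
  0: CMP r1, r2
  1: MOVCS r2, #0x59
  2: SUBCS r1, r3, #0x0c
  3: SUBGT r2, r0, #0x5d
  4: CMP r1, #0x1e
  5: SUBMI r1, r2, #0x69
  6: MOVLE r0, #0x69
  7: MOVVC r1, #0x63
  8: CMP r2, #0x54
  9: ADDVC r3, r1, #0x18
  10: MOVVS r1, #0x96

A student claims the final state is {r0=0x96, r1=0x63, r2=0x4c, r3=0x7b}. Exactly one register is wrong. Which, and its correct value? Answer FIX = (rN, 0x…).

[0] flags=1000 → (cmp)
[1] flags=1000 CS?F → skip
[2] flags=1000 CS?F → skip
[3] flags=1000 GT?F → skip
[4] flags=0010 → (cmp)
[5] flags=0010 MI?F → skip
[6] flags=0010 LE?F → skip
[7] flags=0010 VC?T → r1=0x63
[8] flags=0010 → (cmp)
[9] flags=0010 VC?T → r3=0x7b
[10] flags=0010 VS?F → skip

FIX = (r2, 0x77)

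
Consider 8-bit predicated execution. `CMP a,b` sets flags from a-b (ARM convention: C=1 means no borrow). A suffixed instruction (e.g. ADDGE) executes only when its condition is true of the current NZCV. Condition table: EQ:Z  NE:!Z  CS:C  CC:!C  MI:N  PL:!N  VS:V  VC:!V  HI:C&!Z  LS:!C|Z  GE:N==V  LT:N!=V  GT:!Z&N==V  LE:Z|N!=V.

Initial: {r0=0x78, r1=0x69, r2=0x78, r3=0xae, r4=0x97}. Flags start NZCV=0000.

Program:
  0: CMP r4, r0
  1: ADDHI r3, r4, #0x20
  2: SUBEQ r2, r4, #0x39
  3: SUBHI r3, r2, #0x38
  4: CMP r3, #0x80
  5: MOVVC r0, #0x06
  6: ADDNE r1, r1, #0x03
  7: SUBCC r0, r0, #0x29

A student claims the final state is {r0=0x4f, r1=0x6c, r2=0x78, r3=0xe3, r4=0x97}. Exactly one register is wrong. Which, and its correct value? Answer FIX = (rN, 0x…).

[0] flags=0011 → (cmp)
[1] flags=0011 HI?T → r3=0xb7
[2] flags=0011 EQ?F → skip
[3] flags=0011 HI?T → r3=0x40
[4] flags=1001 → (cmp)
[5] flags=1001 VC?F → skip
[6] flags=1001 NE?T → r1=0x6c
[7] flags=1001 CC?T → r0=0x4f

FIX = (r3, 0x40)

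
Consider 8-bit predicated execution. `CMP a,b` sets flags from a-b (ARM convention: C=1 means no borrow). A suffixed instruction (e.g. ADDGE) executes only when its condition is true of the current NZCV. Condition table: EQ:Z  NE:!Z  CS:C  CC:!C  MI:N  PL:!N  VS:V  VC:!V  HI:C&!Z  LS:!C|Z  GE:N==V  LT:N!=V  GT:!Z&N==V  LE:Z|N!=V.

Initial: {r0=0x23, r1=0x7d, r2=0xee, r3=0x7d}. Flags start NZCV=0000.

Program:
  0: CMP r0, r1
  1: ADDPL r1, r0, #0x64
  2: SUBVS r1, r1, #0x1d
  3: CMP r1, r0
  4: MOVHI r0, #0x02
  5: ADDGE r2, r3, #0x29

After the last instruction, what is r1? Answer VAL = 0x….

[0] flags=1000 → (cmp)
[1] flags=1000 PL?F → skip
[2] flags=1000 VS?F → skip
[3] flags=0010 → (cmp)
[4] flags=0010 HI?T → r0=0x02
[5] flags=0010 GE?T → r2=0xa6

VAL = 0x7d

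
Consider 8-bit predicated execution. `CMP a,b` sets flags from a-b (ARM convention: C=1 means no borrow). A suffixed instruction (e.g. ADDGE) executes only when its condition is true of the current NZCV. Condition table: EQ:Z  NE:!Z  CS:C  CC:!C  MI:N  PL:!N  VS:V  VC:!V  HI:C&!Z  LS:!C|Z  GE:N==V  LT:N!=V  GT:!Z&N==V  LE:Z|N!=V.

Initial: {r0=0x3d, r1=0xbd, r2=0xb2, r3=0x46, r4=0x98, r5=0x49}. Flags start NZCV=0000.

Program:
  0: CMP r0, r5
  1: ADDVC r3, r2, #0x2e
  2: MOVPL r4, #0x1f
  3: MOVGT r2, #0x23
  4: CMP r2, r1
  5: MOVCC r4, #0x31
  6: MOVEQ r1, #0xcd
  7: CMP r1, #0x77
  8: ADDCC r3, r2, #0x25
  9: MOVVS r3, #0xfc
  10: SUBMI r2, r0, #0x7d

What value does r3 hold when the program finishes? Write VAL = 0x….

VAL = 0xfc

[0] flags=1000 → (cmp)
[1] flags=1000 VC?T → r3=0xe0
[2] flags=1000 PL?F → skip
[3] flags=1000 GT?F → skip
[4] flags=1000 → (cmp)
[5] flags=1000 CC?T → r4=0x31
[6] flags=1000 EQ?F → skip
[7] flags=0011 → (cmp)
[8] flags=0011 CC?F → skip
[9] flags=0011 VS?T → r3=0xfc
[10] flags=0011 MI?F → skip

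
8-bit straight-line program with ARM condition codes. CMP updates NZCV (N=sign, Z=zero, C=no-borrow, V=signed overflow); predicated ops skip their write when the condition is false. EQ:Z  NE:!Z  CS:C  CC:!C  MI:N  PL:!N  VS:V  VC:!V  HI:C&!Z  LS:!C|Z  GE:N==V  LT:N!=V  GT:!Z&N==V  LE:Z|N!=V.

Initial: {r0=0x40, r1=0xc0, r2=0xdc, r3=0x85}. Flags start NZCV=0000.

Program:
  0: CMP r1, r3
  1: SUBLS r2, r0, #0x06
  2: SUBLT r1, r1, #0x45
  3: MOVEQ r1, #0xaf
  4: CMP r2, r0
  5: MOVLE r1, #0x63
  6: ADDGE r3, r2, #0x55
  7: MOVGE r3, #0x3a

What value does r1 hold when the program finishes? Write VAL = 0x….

[0] flags=0010 → (cmp)
[1] flags=0010 LS?F → skip
[2] flags=0010 LT?F → skip
[3] flags=0010 EQ?F → skip
[4] flags=1010 → (cmp)
[5] flags=1010 LE?T → r1=0x63
[6] flags=1010 GE?F → skip
[7] flags=1010 GE?F → skip

VAL = 0x63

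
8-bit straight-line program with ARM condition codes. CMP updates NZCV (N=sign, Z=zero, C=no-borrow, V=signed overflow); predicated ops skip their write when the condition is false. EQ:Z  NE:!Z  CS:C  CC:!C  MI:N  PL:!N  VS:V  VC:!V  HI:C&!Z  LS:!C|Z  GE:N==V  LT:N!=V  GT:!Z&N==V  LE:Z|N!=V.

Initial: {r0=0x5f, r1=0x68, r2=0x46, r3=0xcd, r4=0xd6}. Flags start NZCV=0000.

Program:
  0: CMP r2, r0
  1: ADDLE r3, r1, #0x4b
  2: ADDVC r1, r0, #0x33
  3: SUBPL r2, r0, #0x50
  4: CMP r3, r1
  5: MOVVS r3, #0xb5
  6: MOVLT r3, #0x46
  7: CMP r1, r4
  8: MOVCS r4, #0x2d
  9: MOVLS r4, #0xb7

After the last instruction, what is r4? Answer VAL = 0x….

VAL = 0xb7

[0] flags=1000 → (cmp)
[1] flags=1000 LE?T → r3=0xb3
[2] flags=1000 VC?T → r1=0x92
[3] flags=1000 PL?F → skip
[4] flags=0010 → (cmp)
[5] flags=0010 VS?F → skip
[6] flags=0010 LT?F → skip
[7] flags=1000 → (cmp)
[8] flags=1000 CS?F → skip
[9] flags=1000 LS?T → r4=0xb7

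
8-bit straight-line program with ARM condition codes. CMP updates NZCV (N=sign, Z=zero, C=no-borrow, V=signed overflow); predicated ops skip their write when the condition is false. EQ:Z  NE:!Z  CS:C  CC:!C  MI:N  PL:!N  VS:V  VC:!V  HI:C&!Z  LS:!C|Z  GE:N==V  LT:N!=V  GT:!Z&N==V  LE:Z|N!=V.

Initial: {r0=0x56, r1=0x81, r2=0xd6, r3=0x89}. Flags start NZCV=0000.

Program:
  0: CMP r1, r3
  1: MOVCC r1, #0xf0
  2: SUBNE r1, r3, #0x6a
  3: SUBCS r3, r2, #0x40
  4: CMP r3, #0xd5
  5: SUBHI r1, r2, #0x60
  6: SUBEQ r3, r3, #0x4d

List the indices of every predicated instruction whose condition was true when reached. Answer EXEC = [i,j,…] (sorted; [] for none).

EXEC = [1,2]

0: ✓ CMP  NZCV=1000
1: ✓ MOVCC  r1←0xf0
2: ✓ SUBNE  r1←0x1f
3: · SUBCS
4: ✓ CMP  NZCV=1000
5: · SUBHI
6: · SUBEQ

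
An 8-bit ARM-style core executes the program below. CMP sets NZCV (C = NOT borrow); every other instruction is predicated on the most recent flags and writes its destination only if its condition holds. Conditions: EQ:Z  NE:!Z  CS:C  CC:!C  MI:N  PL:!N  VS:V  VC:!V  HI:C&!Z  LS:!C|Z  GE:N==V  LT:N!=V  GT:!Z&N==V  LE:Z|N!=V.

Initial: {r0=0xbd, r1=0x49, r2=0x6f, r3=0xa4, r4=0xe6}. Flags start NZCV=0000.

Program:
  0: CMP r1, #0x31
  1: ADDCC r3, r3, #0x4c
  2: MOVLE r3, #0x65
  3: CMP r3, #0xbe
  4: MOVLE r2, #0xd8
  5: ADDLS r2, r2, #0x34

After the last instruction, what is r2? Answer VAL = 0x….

0: ✓ CMP  NZCV=0010
1: · ADDCC
2: · MOVLE
3: ✓ CMP  NZCV=1000
4: ✓ MOVLE  r2←0xd8
5: ✓ ADDLS  r2←0x0c

VAL = 0x0c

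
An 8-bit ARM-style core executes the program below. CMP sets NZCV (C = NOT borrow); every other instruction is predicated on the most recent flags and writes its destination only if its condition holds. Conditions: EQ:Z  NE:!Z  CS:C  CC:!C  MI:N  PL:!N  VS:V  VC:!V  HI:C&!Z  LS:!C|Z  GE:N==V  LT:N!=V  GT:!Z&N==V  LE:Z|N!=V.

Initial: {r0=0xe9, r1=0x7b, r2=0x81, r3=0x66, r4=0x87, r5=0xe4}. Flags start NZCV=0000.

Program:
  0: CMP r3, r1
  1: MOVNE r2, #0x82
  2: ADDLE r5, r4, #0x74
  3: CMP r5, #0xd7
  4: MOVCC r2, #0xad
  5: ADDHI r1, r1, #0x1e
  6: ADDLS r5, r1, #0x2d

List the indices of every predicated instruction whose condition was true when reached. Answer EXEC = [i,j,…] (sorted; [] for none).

EXEC = [1,2,5]

0: ✓ CMP  NZCV=1000
1: ✓ MOVNE  r2←0x82
2: ✓ ADDLE  r5←0xfb
3: ✓ CMP  NZCV=0010
4: · MOVCC
5: ✓ ADDHI  r1←0x99
6: · ADDLS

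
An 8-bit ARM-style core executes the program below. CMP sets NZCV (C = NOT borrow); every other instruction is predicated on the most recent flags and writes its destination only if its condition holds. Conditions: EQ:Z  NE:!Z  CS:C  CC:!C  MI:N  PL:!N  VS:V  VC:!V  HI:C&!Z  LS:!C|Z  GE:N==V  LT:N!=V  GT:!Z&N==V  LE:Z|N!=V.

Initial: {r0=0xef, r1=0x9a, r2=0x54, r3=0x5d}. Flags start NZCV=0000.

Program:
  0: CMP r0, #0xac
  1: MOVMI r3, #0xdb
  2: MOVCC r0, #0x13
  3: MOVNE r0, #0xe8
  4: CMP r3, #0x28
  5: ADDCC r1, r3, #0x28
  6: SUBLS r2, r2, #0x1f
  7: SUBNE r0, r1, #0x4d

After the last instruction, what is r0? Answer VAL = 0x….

VAL = 0x4d

[0] flags=0010 → (cmp)
[1] flags=0010 MI?F → skip
[2] flags=0010 CC?F → skip
[3] flags=0010 NE?T → r0=0xe8
[4] flags=0010 → (cmp)
[5] flags=0010 CC?F → skip
[6] flags=0010 LS?F → skip
[7] flags=0010 NE?T → r0=0x4d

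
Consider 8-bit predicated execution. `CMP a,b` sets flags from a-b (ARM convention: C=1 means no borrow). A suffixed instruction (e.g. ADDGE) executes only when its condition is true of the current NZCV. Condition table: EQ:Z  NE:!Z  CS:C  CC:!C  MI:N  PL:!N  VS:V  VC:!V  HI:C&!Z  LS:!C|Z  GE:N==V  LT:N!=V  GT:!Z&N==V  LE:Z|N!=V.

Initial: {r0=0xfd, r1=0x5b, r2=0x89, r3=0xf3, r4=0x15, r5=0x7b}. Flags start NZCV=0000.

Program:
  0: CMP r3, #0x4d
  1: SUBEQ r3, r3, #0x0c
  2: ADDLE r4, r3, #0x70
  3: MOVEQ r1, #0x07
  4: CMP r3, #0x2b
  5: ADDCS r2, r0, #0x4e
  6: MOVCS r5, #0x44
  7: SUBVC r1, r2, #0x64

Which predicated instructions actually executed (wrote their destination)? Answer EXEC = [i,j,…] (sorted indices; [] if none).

EXEC = [2,5,6,7]

0: ✓ CMP  NZCV=1010
1: · SUBEQ
2: ✓ ADDLE  r4←0x63
3: · MOVEQ
4: ✓ CMP  NZCV=1010
5: ✓ ADDCS  r2←0x4b
6: ✓ MOVCS  r5←0x44
7: ✓ SUBVC  r1←0xe7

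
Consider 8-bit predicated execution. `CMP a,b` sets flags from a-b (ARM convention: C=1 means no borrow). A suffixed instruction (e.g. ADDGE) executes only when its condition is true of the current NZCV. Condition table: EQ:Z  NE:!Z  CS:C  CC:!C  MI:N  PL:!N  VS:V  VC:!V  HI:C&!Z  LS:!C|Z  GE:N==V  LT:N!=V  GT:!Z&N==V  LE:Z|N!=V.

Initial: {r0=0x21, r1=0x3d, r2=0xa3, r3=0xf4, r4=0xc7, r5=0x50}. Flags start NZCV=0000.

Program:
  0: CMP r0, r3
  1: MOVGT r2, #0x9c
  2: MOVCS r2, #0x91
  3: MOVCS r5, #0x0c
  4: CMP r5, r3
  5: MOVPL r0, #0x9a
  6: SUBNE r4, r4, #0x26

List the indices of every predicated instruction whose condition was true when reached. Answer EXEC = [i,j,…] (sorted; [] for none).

EXEC = [1,5,6]

[0] flags=0000 → (cmp)
[1] flags=0000 GT?T → r2=0x9c
[2] flags=0000 CS?F → skip
[3] flags=0000 CS?F → skip
[4] flags=0000 → (cmp)
[5] flags=0000 PL?T → r0=0x9a
[6] flags=0000 NE?T → r4=0xa1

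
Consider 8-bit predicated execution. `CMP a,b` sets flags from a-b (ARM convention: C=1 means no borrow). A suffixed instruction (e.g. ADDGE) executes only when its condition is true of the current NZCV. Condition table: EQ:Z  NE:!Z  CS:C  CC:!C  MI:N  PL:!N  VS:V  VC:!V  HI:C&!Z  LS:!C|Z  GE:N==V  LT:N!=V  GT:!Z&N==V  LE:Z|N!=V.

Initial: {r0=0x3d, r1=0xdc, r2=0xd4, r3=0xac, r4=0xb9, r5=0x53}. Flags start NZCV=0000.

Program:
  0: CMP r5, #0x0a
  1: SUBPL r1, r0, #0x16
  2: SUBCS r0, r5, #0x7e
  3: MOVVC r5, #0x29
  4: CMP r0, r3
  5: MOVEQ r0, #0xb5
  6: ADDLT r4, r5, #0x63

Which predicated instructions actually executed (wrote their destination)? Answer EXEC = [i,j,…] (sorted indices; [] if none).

0: ✓ CMP  NZCV=0010
1: ✓ SUBPL  r1←0x27
2: ✓ SUBCS  r0←0xd5
3: ✓ MOVVC  r5←0x29
4: ✓ CMP  NZCV=0010
5: · MOVEQ
6: · ADDLT

EXEC = [1,2,3]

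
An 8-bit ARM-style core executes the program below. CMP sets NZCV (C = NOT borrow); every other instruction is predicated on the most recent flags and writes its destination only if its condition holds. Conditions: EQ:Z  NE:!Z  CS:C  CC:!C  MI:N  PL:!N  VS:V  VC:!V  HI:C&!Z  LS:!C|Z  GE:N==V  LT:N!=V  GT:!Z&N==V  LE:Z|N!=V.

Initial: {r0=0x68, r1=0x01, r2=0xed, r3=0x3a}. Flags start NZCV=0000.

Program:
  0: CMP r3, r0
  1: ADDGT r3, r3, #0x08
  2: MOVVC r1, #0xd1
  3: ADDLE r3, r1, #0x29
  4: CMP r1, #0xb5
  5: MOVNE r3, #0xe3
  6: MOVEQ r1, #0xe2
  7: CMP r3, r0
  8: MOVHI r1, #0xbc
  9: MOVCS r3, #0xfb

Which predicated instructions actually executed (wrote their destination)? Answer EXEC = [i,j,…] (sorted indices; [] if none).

EXEC = [2,3,5,8,9]

0: ✓ CMP  NZCV=1000
1: · ADDGT
2: ✓ MOVVC  r1←0xd1
3: ✓ ADDLE  r3←0xfa
4: ✓ CMP  NZCV=0010
5: ✓ MOVNE  r3←0xe3
6: · MOVEQ
7: ✓ CMP  NZCV=0011
8: ✓ MOVHI  r1←0xbc
9: ✓ MOVCS  r3←0xfb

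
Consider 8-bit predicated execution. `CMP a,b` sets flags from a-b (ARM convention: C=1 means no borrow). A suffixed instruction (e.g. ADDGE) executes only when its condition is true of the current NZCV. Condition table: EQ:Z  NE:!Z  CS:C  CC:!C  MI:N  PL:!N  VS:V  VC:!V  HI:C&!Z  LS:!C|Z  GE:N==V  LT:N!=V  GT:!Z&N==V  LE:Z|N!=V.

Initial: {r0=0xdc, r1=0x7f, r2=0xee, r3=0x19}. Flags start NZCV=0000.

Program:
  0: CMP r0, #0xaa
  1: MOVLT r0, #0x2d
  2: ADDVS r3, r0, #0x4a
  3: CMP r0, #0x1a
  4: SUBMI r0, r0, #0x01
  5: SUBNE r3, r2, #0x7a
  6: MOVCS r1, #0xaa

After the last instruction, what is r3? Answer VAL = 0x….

VAL = 0x74

0: ✓ CMP  NZCV=0010
1: · MOVLT
2: · ADDVS
3: ✓ CMP  NZCV=1010
4: ✓ SUBMI  r0←0xdb
5: ✓ SUBNE  r3←0x74
6: ✓ MOVCS  r1←0xaa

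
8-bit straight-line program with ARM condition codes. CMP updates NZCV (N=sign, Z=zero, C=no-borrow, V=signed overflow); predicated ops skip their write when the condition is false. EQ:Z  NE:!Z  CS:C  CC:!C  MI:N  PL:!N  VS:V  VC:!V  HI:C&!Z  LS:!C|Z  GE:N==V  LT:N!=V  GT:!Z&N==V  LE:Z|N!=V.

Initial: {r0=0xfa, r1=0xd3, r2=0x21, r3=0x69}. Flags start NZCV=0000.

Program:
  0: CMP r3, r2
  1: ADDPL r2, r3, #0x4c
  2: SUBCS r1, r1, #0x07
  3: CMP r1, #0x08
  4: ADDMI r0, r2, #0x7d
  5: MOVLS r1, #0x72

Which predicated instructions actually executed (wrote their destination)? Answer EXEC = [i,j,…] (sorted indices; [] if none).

EXEC = [1,2,4]

[0] flags=0010 → (cmp)
[1] flags=0010 PL?T → r2=0xb5
[2] flags=0010 CS?T → r1=0xcc
[3] flags=1010 → (cmp)
[4] flags=1010 MI?T → r0=0x32
[5] flags=1010 LS?F → skip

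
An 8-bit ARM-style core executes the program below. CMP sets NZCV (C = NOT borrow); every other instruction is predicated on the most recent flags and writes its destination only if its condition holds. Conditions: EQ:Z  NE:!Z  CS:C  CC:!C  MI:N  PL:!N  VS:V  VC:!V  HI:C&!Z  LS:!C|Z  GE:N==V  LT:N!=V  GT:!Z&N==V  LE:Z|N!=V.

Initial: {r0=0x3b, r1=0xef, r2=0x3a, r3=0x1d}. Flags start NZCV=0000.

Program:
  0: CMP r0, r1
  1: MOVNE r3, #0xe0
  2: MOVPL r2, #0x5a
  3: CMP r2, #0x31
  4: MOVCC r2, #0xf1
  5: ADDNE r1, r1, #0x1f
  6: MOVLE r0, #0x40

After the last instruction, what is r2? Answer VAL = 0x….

0: ✓ CMP  NZCV=0000
1: ✓ MOVNE  r3←0xe0
2: ✓ MOVPL  r2←0x5a
3: ✓ CMP  NZCV=0010
4: · MOVCC
5: ✓ ADDNE  r1←0x0e
6: · MOVLE

VAL = 0x5a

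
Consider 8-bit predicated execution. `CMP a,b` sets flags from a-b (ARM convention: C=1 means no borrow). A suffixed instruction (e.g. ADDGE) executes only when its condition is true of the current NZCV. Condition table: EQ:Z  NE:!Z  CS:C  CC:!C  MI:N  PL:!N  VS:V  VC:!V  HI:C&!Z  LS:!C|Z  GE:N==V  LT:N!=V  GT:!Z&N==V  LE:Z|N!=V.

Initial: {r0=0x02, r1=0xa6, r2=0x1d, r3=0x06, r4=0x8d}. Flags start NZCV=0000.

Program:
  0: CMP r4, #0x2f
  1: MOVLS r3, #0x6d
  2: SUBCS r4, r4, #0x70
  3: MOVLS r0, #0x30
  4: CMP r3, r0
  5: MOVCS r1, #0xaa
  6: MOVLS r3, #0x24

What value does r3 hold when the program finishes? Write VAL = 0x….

VAL = 0x06

0: ✓ CMP  NZCV=0011
1: · MOVLS
2: ✓ SUBCS  r4←0x1d
3: · MOVLS
4: ✓ CMP  NZCV=0010
5: ✓ MOVCS  r1←0xaa
6: · MOVLS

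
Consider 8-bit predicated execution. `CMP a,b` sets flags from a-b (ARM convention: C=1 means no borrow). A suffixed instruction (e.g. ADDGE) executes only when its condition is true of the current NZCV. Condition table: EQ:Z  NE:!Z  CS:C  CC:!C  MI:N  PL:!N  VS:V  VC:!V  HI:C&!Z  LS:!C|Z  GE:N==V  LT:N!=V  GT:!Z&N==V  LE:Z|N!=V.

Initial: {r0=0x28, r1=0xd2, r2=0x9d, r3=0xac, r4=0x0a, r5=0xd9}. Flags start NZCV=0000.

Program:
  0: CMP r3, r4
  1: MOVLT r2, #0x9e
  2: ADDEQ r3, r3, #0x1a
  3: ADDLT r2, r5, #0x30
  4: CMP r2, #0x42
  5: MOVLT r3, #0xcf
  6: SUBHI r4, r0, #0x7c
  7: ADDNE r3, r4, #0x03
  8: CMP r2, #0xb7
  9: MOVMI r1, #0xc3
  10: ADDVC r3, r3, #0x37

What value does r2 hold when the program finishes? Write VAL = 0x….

0: ✓ CMP  NZCV=1010
1: ✓ MOVLT  r2←0x9e
2: · ADDEQ
3: ✓ ADDLT  r2←0x09
4: ✓ CMP  NZCV=1000
5: ✓ MOVLT  r3←0xcf
6: · SUBHI
7: ✓ ADDNE  r3←0x0d
8: ✓ CMP  NZCV=0000
9: · MOVMI
10: ✓ ADDVC  r3←0x44

VAL = 0x09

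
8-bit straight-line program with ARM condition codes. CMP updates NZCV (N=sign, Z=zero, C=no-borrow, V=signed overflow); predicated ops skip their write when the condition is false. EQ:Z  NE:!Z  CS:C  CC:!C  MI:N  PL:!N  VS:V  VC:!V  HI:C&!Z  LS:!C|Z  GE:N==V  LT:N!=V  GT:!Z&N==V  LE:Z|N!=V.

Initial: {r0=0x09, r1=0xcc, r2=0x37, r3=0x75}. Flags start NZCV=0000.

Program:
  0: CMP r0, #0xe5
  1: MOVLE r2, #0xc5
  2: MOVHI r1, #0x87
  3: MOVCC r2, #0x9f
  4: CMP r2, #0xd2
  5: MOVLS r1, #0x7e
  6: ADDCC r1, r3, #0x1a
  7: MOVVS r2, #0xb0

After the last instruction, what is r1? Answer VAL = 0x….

VAL = 0x8f

[0] flags=0000 → (cmp)
[1] flags=0000 LE?F → skip
[2] flags=0000 HI?F → skip
[3] flags=0000 CC?T → r2=0x9f
[4] flags=1000 → (cmp)
[5] flags=1000 LS?T → r1=0x7e
[6] flags=1000 CC?T → r1=0x8f
[7] flags=1000 VS?F → skip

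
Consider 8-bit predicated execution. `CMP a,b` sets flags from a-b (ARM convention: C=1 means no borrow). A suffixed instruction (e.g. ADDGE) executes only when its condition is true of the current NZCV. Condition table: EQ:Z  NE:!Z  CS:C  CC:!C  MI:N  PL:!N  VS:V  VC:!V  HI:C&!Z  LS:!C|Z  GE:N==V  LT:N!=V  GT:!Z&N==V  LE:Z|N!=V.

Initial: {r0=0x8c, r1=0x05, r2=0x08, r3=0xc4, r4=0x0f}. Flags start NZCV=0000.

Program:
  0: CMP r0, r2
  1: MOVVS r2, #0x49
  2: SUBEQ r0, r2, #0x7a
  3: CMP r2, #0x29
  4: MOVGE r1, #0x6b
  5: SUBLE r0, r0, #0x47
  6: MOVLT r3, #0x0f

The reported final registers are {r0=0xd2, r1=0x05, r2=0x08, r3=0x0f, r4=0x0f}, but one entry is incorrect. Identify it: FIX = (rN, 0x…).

[0] flags=1010 → (cmp)
[1] flags=1010 VS?F → skip
[2] flags=1010 EQ?F → skip
[3] flags=1000 → (cmp)
[4] flags=1000 GE?F → skip
[5] flags=1000 LE?T → r0=0x45
[6] flags=1000 LT?T → r3=0x0f

FIX = (r0, 0x45)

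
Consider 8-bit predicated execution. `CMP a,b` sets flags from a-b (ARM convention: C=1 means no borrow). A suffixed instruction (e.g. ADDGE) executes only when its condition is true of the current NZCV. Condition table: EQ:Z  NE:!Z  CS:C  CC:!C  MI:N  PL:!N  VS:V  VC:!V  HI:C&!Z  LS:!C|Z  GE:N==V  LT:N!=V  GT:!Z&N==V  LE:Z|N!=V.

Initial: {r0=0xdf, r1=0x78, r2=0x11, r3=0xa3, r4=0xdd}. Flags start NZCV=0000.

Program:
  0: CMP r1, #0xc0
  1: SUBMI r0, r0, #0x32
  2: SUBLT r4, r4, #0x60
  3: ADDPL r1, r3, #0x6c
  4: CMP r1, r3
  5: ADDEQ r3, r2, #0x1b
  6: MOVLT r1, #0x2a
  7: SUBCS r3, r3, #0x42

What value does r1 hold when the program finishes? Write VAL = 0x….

VAL = 0x78

0: ✓ CMP  NZCV=1001
1: ✓ SUBMI  r0←0xad
2: · SUBLT
3: · ADDPL
4: ✓ CMP  NZCV=1001
5: · ADDEQ
6: · MOVLT
7: · SUBCS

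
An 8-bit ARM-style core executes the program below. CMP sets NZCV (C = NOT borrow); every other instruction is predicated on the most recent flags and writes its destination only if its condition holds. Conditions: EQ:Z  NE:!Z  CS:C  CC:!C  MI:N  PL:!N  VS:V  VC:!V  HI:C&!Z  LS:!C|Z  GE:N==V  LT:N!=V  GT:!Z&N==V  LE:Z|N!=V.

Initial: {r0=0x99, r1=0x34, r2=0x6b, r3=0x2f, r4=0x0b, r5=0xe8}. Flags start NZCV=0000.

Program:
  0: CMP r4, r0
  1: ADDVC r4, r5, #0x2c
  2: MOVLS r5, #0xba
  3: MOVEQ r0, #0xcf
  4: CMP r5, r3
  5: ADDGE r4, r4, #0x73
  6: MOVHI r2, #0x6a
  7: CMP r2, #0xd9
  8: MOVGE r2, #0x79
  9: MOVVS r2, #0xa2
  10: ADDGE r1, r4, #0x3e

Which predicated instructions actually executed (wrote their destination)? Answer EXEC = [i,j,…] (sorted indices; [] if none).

EXEC = [1,2,6,8,9,10]

[0] flags=0000 → (cmp)
[1] flags=0000 VC?T → r4=0x14
[2] flags=0000 LS?T → r5=0xba
[3] flags=0000 EQ?F → skip
[4] flags=1010 → (cmp)
[5] flags=1010 GE?F → skip
[6] flags=1010 HI?T → r2=0x6a
[7] flags=1001 → (cmp)
[8] flags=1001 GE?T → r2=0x79
[9] flags=1001 VS?T → r2=0xa2
[10] flags=1001 GE?T → r1=0x52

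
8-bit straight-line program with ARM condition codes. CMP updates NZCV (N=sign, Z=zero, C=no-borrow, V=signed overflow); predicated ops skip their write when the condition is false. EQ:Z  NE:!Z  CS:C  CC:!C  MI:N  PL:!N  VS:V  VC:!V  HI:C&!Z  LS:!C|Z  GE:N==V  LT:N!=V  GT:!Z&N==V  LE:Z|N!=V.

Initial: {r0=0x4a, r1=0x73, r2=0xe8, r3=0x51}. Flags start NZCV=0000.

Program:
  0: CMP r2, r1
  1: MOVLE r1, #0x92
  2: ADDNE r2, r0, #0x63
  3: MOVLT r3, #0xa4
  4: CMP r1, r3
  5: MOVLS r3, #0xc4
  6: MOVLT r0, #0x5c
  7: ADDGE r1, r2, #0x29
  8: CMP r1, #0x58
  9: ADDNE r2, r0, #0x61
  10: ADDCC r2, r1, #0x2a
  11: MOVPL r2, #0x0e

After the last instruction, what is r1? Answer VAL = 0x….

VAL = 0x92

[0] flags=0011 → (cmp)
[1] flags=0011 LE?T → r1=0x92
[2] flags=0011 NE?T → r2=0xad
[3] flags=0011 LT?T → r3=0xa4
[4] flags=1000 → (cmp)
[5] flags=1000 LS?T → r3=0xc4
[6] flags=1000 LT?T → r0=0x5c
[7] flags=1000 GE?F → skip
[8] flags=0011 → (cmp)
[9] flags=0011 NE?T → r2=0xbd
[10] flags=0011 CC?F → skip
[11] flags=0011 PL?T → r2=0x0e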